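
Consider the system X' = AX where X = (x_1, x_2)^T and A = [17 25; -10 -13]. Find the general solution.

Coefficient matrix A = [[17, 25], [-10, -13]].
Characteristic polynomial det(A - λI) = λ^2 - 4λ + 29 = 0.
Eigenvalues λ = 2 ± 5i (complex conjugate pair).
For λ=2+5i: an eigenvector is (-2,1) - i(-1,1) = (-2 + i, 1 - i).
A real fundamental pair from Re and Im of e^((2+5i)t)v: X_1 = e^(2t)(cos(5t)·(-2,1) + sin(5t)·(-1,1)), X_2 = e^(2t)(sin(5t)·(-2,1) - cos(5t)·(-1,1)).
General solution: C_1X_1 + C_2X_2.

x_1(t) = -C_1e^(2t)sin(5t) - 2C_1e^(2t)cos(5t) - 2C_2e^(2t)sin(5t) + C_2e^(2t)cos(5t), x_2(t) = C_1e^(2t)sin(5t) + C_1e^(2t)cos(5t) + C_2e^(2t)sin(5t) - C_2e^(2t)cos(5t)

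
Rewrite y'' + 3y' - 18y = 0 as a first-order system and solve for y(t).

y(t) = c_1e^(3t) + c_2e^(-6t)

Let x_1 = y, x_2 = y'. Then x_1' = x_2 and x_2' = 18x_1 - 3x_2.
A = [[0,1],[18,-3]]; det(A-λI) = λ^2 + 3λ - 18.
Eigenvalues λ = 3, -6 with eigenvectors (1,3), (1,-6).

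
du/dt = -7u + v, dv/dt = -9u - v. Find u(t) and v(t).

Coefficient matrix A = [[-7, 1], [-9, -1]].
Characteristic polynomial det(A - λI) = λ^2 + 8λ + 16 = 0.
Single eigenvalue λ = -4 with algebraic multiplicity 2.
Eigenvector v = (-1,-3); generalized eigenvector w with (A-λI)w=v is (0,-1).
General solution: e^(-4t)[C_1·v + C_2·(t·v + w)].

u(t) = -C_1e^(-4t) - C_2te^(-4t), v(t) = -3C_1e^(-4t) - 3C_2te^(-4t) - C_2e^(-4t)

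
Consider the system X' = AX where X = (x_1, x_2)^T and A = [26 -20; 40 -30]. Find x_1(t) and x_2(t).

x_1(t) = 2K_1e^(-2t)sin(4t) + K_1e^(-2t)cos(4t) + K_2e^(-2t)sin(4t) - 2K_2e^(-2t)cos(4t), x_2(t) = 3K_1e^(-2t)sin(4t) + K_1e^(-2t)cos(4t) + K_2e^(-2t)sin(4t) - 3K_2e^(-2t)cos(4t)

Coefficient matrix A = [[26, -20], [40, -30]].
Characteristic polynomial det(A - λI) = λ^2 + 4λ + 20 = 0.
Eigenvalues λ = -2 ± 4i (complex conjugate pair).
For λ=-2+4i: an eigenvector is (1,1) - i(2,3) = (1 - 2i, 1 - 3i).
A real fundamental pair from Re and Im of e^((-2+4i)t)v: X_1 = e^(-2t)(cos(4t)·(1,1) + sin(4t)·(2,3)), X_2 = e^(-2t)(sin(4t)·(1,1) - cos(4t)·(2,3)).
General solution: K_1X_1 + K_2X_2.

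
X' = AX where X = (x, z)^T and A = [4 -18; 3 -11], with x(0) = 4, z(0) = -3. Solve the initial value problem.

Coefficient matrix A = [[4, -18], [3, -11]].
Characteristic polynomial det(A - λI) = λ^2 + 7λ + 10 = 0.
Eigenvalues λ = -5, -2.
For λ=-5: (A-λI) row 1 is [9, -18], so an eigenvector is (-2, -1).
For λ=-2: (A-λI) row 1 is [6, -18], so an eigenvector is (-3, -1).
General solution: K_1e^(-5t)(-2,-1) + K_2e^(-2t)(-3,-1).
Applying x(0)=4, z(0)=-3 gives K_1=13, K_2=-10.

x(t) = 30e^(-2t) - 26e^(-5t), z(t) = 10e^(-2t) - 13e^(-5t)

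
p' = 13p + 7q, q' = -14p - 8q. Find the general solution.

p(t) = -c_1e^(6t) + c_2e^(-t), q(t) = c_1e^(6t) - 2c_2e^(-t)

Coefficient matrix A = [[13, 7], [-14, -8]].
Characteristic polynomial det(A - λI) = λ^2 - 5λ - 6 = 0.
Eigenvalues λ = 6, -1.
For λ=6: (A-λI) row 1 is [7, 7], so an eigenvector is (-1, 1).
For λ=-1: (A-λI) row 1 is [14, 7], so an eigenvector is (1, -2).
General solution: c_1e^(6t)(-1,1) + c_2e^(-t)(1,-2).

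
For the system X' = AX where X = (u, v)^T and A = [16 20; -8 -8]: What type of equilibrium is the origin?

unstable spiral

A = [[16,20],[-8,-8]]; det(A-λI) = λ^2 - 8λ + 32.
λ = 4 ± 4i: positive real part.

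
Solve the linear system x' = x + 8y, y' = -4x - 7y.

x(t) = c_1e^(-3t)sin(4t) - c_1e^(-3t)cos(4t) - c_2e^(-3t)sin(4t) - c_2e^(-3t)cos(4t), y(t) = c_1e^(-3t)cos(4t) + c_2e^(-3t)sin(4t)

Coefficient matrix A = [[1, 8], [-4, -7]].
Characteristic polynomial det(A - λI) = λ^2 + 6λ + 25 = 0.
Eigenvalues λ = -3 ± 4i (complex conjugate pair).
For λ=-3+4i: an eigenvector is (-1,1) - i(1,0) = (-1 - i, 1).
A real fundamental pair from Re and Im of e^((-3+4i)t)v: X_1 = e^(-3t)(cos(4t)·(-1,1) + sin(4t)·(1,0)), X_2 = e^(-3t)(sin(4t)·(-1,1) - cos(4t)·(1,0)).
General solution: c_1X_1 + c_2X_2.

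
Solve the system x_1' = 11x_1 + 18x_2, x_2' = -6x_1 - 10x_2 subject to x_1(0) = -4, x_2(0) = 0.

x_1(t) = -16e^(2t) + 12e^(-t), x_2(t) = 8e^(2t) - 8e^(-t)

Coefficient matrix A = [[11, 18], [-6, -10]].
Characteristic polynomial det(A - λI) = λ^2 - λ - 2 = 0.
Eigenvalues λ = 2, -1.
For λ=2: (A-λI) row 1 is [9, 18], so an eigenvector is (-2, 1).
For λ=-1: (A-λI) row 1 is [12, 18], so an eigenvector is (-3, 2).
General solution: K_1e^(2t)(-2,1) + K_2e^(-t)(-3,2).
Applying x_1(0)=-4, x_2(0)=0 gives K_1=8, K_2=-4.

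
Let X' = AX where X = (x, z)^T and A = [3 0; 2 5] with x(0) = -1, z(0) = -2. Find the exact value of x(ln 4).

A = [[3,0],[2,5]]; eigenvalues λ = 5, 3.
Eigenvectors: (0,1) for λ=5, (-1,1) for λ=3.
From the initial condition, c_1 = -3, c_2 = 1.
x(ln 4) = (-3)(4^5)(0) + (1)(4^3)(-1) = -64.

-64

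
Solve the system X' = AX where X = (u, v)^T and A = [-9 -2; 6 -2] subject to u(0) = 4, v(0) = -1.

u(t) = -10e^(-5t) + 14e^(-6t), v(t) = 20e^(-5t) - 21e^(-6t)

Coefficient matrix A = [[-9, -2], [6, -2]].
Characteristic polynomial det(A - λI) = λ^2 + 11λ + 30 = 0.
Eigenvalues λ = -6, -5.
For λ=-6: (A-λI) row 1 is [-3, -2], so an eigenvector is (-2, 3).
For λ=-5: (A-λI) row 1 is [-4, -2], so an eigenvector is (1, -2).
General solution: K_1e^(-6t)(-2,3) + K_2e^(-5t)(1,-2).
Applying u(0)=4, v(0)=-1 gives K_1=-7, K_2=-10.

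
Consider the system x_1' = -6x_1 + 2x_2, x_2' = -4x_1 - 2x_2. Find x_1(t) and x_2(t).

Coefficient matrix A = [[-6, 2], [-4, -2]].
Characteristic polynomial det(A - λI) = λ^2 + 8λ + 20 = 0.
Eigenvalues λ = -4 ± 2i (complex conjugate pair).
For λ=-4+2i: an eigenvector is (-1,-1) - i(0,1) = (-1, -1 - i).
A real fundamental pair from Re and Im of e^((-4+2i)t)v: X_1 = e^(-4t)(cos(2t)·(-1,-1) + sin(2t)·(0,1)), X_2 = e^(-4t)(sin(2t)·(-1,-1) - cos(2t)·(0,1)).
General solution: c_1X_1 + c_2X_2.

x_1(t) = -c_1e^(-4t)cos(2t) - c_2e^(-4t)sin(2t), x_2(t) = c_1e^(-4t)sin(2t) - c_1e^(-4t)cos(2t) - c_2e^(-4t)sin(2t) - c_2e^(-4t)cos(2t)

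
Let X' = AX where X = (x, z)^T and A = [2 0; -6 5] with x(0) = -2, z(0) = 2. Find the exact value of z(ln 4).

A = [[2,0],[-6,5]]; eigenvalues λ = 2, 5.
Eigenvectors: (1,2) for λ=2, (0,-1) for λ=5.
From the initial condition, c_1 = -2, c_2 = -6.
z(ln 4) = (-2)(4^2)(2) + (-6)(4^5)(-1) = 6080.

6080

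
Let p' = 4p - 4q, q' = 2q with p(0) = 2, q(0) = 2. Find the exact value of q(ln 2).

A = [[4,-4],[0,2]]; eigenvalues λ = 4, 2.
Eigenvectors: (1,0) for λ=4, (2,1) for λ=2.
From the initial condition, c_1 = -2, c_2 = 2.
q(ln 2) = (-2)(2^4)(0) + (2)(2^2)(1) = 8.

8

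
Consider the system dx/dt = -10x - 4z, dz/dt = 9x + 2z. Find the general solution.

x(t) = 2c_1e^(-4t) + 2c_2te^(-4t) - c_2e^(-4t), z(t) = -3c_1e^(-4t) - 3c_2te^(-4t) + c_2e^(-4t)

Coefficient matrix A = [[-10, -4], [9, 2]].
Characteristic polynomial det(A - λI) = λ^2 + 8λ + 16 = 0.
Single eigenvalue λ = -4 with algebraic multiplicity 2.
Eigenvector v = (2,-3); generalized eigenvector w with (A-λI)w=v is (-1,1).
General solution: e^(-4t)[c_1·v + c_2·(t·v + w)].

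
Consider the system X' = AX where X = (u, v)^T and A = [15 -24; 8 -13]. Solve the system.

u(t) = -2K_1e^(3t) - 3K_2e^(-t), v(t) = -K_1e^(3t) - 2K_2e^(-t)

Coefficient matrix A = [[15, -24], [8, -13]].
Characteristic polynomial det(A - λI) = λ^2 - 2λ - 3 = 0.
Eigenvalues λ = 3, -1.
For λ=3: (A-λI) row 1 is [12, -24], so an eigenvector is (-2, -1).
For λ=-1: (A-λI) row 1 is [16, -24], so an eigenvector is (-3, -2).
General solution: K_1e^(3t)(-2,-1) + K_2e^(-t)(-3,-2).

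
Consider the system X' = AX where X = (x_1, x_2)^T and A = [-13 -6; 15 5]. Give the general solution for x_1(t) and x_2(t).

Coefficient matrix A = [[-13, -6], [15, 5]].
Characteristic polynomial det(A - λI) = λ^2 + 8λ + 25 = 0.
Eigenvalues λ = -4 ± 3i (complex conjugate pair).
For λ=-4+3i: an eigenvector is (1,-2) - i(1,-1) = (1 - i, -2 + i).
A real fundamental pair from Re and Im of e^((-4+3i)t)v: X_1 = e^(-4t)(cos(3t)·(1,-2) + sin(3t)·(1,-1)), X_2 = e^(-4t)(sin(3t)·(1,-2) - cos(3t)·(1,-1)).
General solution: C_1X_1 + C_2X_2.

x_1(t) = C_1e^(-4t)sin(3t) + C_1e^(-4t)cos(3t) + C_2e^(-4t)sin(3t) - C_2e^(-4t)cos(3t), x_2(t) = -C_1e^(-4t)sin(3t) - 2C_1e^(-4t)cos(3t) - 2C_2e^(-4t)sin(3t) + C_2e^(-4t)cos(3t)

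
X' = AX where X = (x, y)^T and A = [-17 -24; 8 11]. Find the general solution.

x(t) = -3C_1e^(-t) + 2C_2e^(-5t), y(t) = 2C_1e^(-t) - C_2e^(-5t)

Coefficient matrix A = [[-17, -24], [8, 11]].
Characteristic polynomial det(A - λI) = λ^2 + 6λ + 5 = 0.
Eigenvalues λ = -1, -5.
For λ=-1: (A-λI) row 1 is [-16, -24], so an eigenvector is (-3, 2).
For λ=-5: (A-λI) row 1 is [-12, -24], so an eigenvector is (2, -1).
General solution: C_1e^(-t)(-3,2) + C_2e^(-5t)(2,-1).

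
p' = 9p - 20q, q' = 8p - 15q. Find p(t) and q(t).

Coefficient matrix A = [[9, -20], [8, -15]].
Characteristic polynomial det(A - λI) = λ^2 + 6λ + 25 = 0.
Eigenvalues λ = -3 ± 4i (complex conjugate pair).
For λ=-3+4i: an eigenvector is (2,1) - i(1,1) = (2 - i, 1 - i).
A real fundamental pair from Re and Im of e^((-3+4i)t)v: X_1 = e^(-3t)(cos(4t)·(2,1) + sin(4t)·(1,1)), X_2 = e^(-3t)(sin(4t)·(2,1) - cos(4t)·(1,1)).
General solution: c_1X_1 + c_2X_2.

p(t) = c_1e^(-3t)sin(4t) + 2c_1e^(-3t)cos(4t) + 2c_2e^(-3t)sin(4t) - c_2e^(-3t)cos(4t), q(t) = c_1e^(-3t)sin(4t) + c_1e^(-3t)cos(4t) + c_2e^(-3t)sin(4t) - c_2e^(-3t)cos(4t)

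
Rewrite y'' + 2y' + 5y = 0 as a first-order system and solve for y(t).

y(t) = C_1e^(-t)cos(2t) + C_2e^(-t)sin(2t)

Let x_1 = y, x_2 = y'. Then x_1' = x_2 and x_2' = -5x_1 - 2x_2.
A = [[0,1],[-5,-2]]; det(A-λI) = λ^2 + 2λ + 5.
Eigenvalues λ = -1 ± 2i.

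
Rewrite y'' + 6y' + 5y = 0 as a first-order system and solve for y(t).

Let x_1 = y, x_2 = y'. Then x_1' = x_2 and x_2' = -5x_1 - 6x_2.
A = [[0,1],[-5,-6]]; det(A-λI) = λ^2 + 6λ + 5.
Eigenvalues λ = -5, -1 with eigenvectors (1,-5), (1,-1).

y(t) = c_1e^(-5t) + c_2e^(-t)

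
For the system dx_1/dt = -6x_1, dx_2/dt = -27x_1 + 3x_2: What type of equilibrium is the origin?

A = [[-6,0],[-27,3]]; det(A-λI) = λ^2 + 3λ - 18.
λ = 3, -6: opposite signs.

saddle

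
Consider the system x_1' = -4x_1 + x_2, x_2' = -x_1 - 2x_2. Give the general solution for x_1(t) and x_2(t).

x_1(t) = c_1e^(-3t) + c_2te^(-3t) + 2c_2e^(-3t), x_2(t) = c_1e^(-3t) + c_2te^(-3t) + 3c_2e^(-3t)

Coefficient matrix A = [[-4, 1], [-1, -2]].
Characteristic polynomial det(A - λI) = λ^2 + 6λ + 9 = 0.
Single eigenvalue λ = -3 with algebraic multiplicity 2.
Eigenvector v = (1,1); generalized eigenvector w with (A-λI)w=v is (2,3).
General solution: e^(-3t)[c_1·v + c_2·(t·v + w)].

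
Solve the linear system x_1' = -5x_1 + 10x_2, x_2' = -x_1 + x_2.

x_1(t) = -K_1e^(-2t)sin(t) - 3K_1e^(-2t)cos(t) - 3K_2e^(-2t)sin(t) + K_2e^(-2t)cos(t), x_2(t) = -K_1e^(-2t)cos(t) - K_2e^(-2t)sin(t)

Coefficient matrix A = [[-5, 10], [-1, 1]].
Characteristic polynomial det(A - λI) = λ^2 + 4λ + 5 = 0.
Eigenvalues λ = -2 ± i (complex conjugate pair).
For λ=-2+i: an eigenvector is (-3,-1) - i(-1,0) = (-3 + i, -1).
A real fundamental pair from Re and Im of e^((-2+i)t)v: X_1 = e^(-2t)(cos(t)·(-3,-1) + sin(t)·(-1,0)), X_2 = e^(-2t)(sin(t)·(-3,-1) - cos(t)·(-1,0)).
General solution: K_1X_1 + K_2X_2.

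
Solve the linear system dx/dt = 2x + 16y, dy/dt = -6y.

x(t) = -K_1e^(2t) - 2K_2e^(-6t), y(t) = K_2e^(-6t)

Coefficient matrix A = [[2, 16], [0, -6]].
Characteristic polynomial det(A - λI) = λ^2 + 4λ - 12 = 0.
Eigenvalues λ = 2, -6.
For λ=2: (A-λI) row 1 is [0, 16], so an eigenvector is (-1, 0).
For λ=-6: (A-λI) row 1 is [8, 16], so an eigenvector is (-2, 1).
General solution: K_1e^(2t)(-1,0) + K_2e^(-6t)(-2,1).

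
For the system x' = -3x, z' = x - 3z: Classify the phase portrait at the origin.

stable improper node

A = [[-3,0],[1,-3]]; det(A-λI) = λ^2 + 6λ + 9.
repeated λ = -3 with a single eigenvector.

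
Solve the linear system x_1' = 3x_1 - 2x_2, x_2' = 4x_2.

Coefficient matrix A = [[3, -2], [0, 4]].
Characteristic polynomial det(A - λI) = λ^2 - 7λ + 12 = 0.
Eigenvalues λ = 4, 3.
For λ=4: (A-λI) row 1 is [-1, -2], so an eigenvector is (2, -1).
For λ=3: (A-λI) row 1 is [0, -2], so an eigenvector is (-1, 0).
General solution: C_1e^(4t)(2,-1) + C_2e^(3t)(-1,0).

x_1(t) = 2C_1e^(4t) - C_2e^(3t), x_2(t) = -C_1e^(4t)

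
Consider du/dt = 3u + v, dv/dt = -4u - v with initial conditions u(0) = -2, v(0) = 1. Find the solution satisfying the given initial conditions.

Coefficient matrix A = [[3, 1], [-4, -1]].
Characteristic polynomial det(A - λI) = λ^2 - 2λ + 1 = 0.
Single eigenvalue λ = 1 with algebraic multiplicity 2.
Eigenvector v = (1,-2); generalized eigenvector w with (A-λI)w=v is (1,-1).
General solution: e^(t)[K_1·v + K_2·(t·v + w)].
Applying u(0)=-2, v(0)=1 gives K_1=1, K_2=-3.

u(t) = -3te^(t) - 2e^(t), v(t) = 6te^(t) + e^(t)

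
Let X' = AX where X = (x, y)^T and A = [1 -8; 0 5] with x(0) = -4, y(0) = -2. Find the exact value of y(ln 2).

-64

A = [[1,-8],[0,5]]; eigenvalues λ = 1, 5.
Eigenvectors: (1,0) for λ=1, (-2,1) for λ=5.
From the initial condition, c_1 = -8, c_2 = -2.
y(ln 2) = (-8)(2^1)(0) + (-2)(2^5)(1) = -64.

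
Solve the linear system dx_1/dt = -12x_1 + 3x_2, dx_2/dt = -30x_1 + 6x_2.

Coefficient matrix A = [[-12, 3], [-30, 6]].
Characteristic polynomial det(A - λI) = λ^2 + 6λ + 18 = 0.
Eigenvalues λ = -3 ± 3i (complex conjugate pair).
For λ=-3+3i: an eigenvector is (-1,-3) - i(0,1) = (-1, -3 - i).
A real fundamental pair from Re and Im of e^((-3+3i)t)v: X_1 = e^(-3t)(cos(3t)·(-1,-3) + sin(3t)·(0,1)), X_2 = e^(-3t)(sin(3t)·(-1,-3) - cos(3t)·(0,1)).
General solution: K_1X_1 + K_2X_2.

x_1(t) = -K_1e^(-3t)cos(3t) - K_2e^(-3t)sin(3t), x_2(t) = K_1e^(-3t)sin(3t) - 3K_1e^(-3t)cos(3t) - 3K_2e^(-3t)sin(3t) - K_2e^(-3t)cos(3t)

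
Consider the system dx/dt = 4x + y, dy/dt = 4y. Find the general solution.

Coefficient matrix A = [[4, 1], [0, 4]].
Characteristic polynomial det(A - λI) = λ^2 - 8λ + 16 = 0.
Single eigenvalue λ = 4 with algebraic multiplicity 2.
Eigenvector v = (1,0); generalized eigenvector w with (A-λI)w=v is (-3,1).
General solution: e^(4t)[K_1·v + K_2·(t·v + w)].

x(t) = K_1e^(4t) + K_2te^(4t) - 3K_2e^(4t), y(t) = K_2e^(4t)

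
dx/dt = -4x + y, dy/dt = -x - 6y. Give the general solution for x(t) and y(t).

Coefficient matrix A = [[-4, 1], [-1, -6]].
Characteristic polynomial det(A - λI) = λ^2 + 10λ + 25 = 0.
Single eigenvalue λ = -5 with algebraic multiplicity 2.
Eigenvector v = (-1,1); generalized eigenvector w with (A-λI)w=v is (2,-3).
General solution: e^(-5t)[C_1·v + C_2·(t·v + w)].

x(t) = -C_1e^(-5t) - C_2te^(-5t) + 2C_2e^(-5t), y(t) = C_1e^(-5t) + C_2te^(-5t) - 3C_2e^(-5t)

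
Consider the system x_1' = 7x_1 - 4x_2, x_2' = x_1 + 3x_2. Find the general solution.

x_1(t) = 2c_1e^(5t) + 2c_2te^(5t) + c_2e^(5t), x_2(t) = c_1e^(5t) + c_2te^(5t)

Coefficient matrix A = [[7, -4], [1, 3]].
Characteristic polynomial det(A - λI) = λ^2 - 10λ + 25 = 0.
Single eigenvalue λ = 5 with algebraic multiplicity 2.
Eigenvector v = (2,1); generalized eigenvector w with (A-λI)w=v is (1,0).
General solution: e^(5t)[c_1·v + c_2·(t·v + w)].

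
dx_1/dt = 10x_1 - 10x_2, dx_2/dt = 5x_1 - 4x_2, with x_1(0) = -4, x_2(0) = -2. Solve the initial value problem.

x_1(t) = -8e^(3t)sin(t) - 4e^(3t)cos(t), x_2(t) = -6e^(3t)sin(t) - 2e^(3t)cos(t)

Coefficient matrix A = [[10, -10], [5, -4]].
Characteristic polynomial det(A - λI) = λ^2 - 6λ + 10 = 0.
Eigenvalues λ = 3 ± i (complex conjugate pair).
For λ=3+i: an eigenvector is (3,2) - i(1,1) = (3 - i, 2 - i).
A real fundamental pair from Re and Im of e^((3+i)t)v: X_1 = e^(3t)(cos(t)·(3,2) + sin(t)·(1,1)), X_2 = e^(3t)(sin(t)·(3,2) - cos(t)·(1,1)).
General solution: C_1X_1 + C_2X_2.
Applying x_1(0)=-4, x_2(0)=-2 gives C_1=-2, C_2=-2.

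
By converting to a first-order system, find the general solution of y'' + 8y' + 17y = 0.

y(t) = C_1e^(-4t)cos(t) + C_2e^(-4t)sin(t)

Let x_1 = y, x_2 = y'. Then x_1' = x_2 and x_2' = -17x_1 - 8x_2.
A = [[0,1],[-17,-8]]; det(A-λI) = λ^2 + 8λ + 17.
Eigenvalues λ = -4 ± i.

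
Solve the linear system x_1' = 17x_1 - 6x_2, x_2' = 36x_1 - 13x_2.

x_1(t) = -K_1e^(5t) + K_2e^(-t), x_2(t) = -2K_1e^(5t) + 3K_2e^(-t)

Coefficient matrix A = [[17, -6], [36, -13]].
Characteristic polynomial det(A - λI) = λ^2 - 4λ - 5 = 0.
Eigenvalues λ = 5, -1.
For λ=5: (A-λI) row 1 is [12, -6], so an eigenvector is (-1, -2).
For λ=-1: (A-λI) row 1 is [18, -6], so an eigenvector is (1, 3).
General solution: K_1e^(5t)(-1,-2) + K_2e^(-t)(1,3).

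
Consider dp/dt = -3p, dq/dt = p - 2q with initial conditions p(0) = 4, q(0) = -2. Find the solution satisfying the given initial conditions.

Coefficient matrix A = [[-3, 0], [1, -2]].
Characteristic polynomial det(A - λI) = λ^2 + 5λ + 6 = 0.
Eigenvalues λ = -3, -2.
For λ=-3: (A-λI) row 2 is [1, 1], so an eigenvector is (-1, 1).
For λ=-2: (A-λI) row 1 is [-1, 0], so an eigenvector is (0, 1).
General solution: C_1e^(-3t)(-1,1) + C_2e^(-2t)(0,1).
Applying p(0)=4, q(0)=-2 gives C_1=-4, C_2=2.

p(t) = 4e^(-3t), q(t) = 2e^(-2t) - 4e^(-3t)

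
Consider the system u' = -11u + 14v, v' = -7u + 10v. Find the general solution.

Coefficient matrix A = [[-11, 14], [-7, 10]].
Characteristic polynomial det(A - λI) = λ^2 + λ - 12 = 0.
Eigenvalues λ = 3, -4.
For λ=3: (A-λI) row 1 is [-14, 14], so an eigenvector is (1, 1).
For λ=-4: (A-λI) row 1 is [-7, 14], so an eigenvector is (-2, -1).
General solution: K_1e^(3t)(1,1) + K_2e^(-4t)(-2,-1).

u(t) = K_1e^(3t) - 2K_2e^(-4t), v(t) = K_1e^(3t) - K_2e^(-4t)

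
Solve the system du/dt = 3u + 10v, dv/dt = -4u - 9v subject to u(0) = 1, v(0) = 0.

Coefficient matrix A = [[3, 10], [-4, -9]].
Characteristic polynomial det(A - λI) = λ^2 + 6λ + 13 = 0.
Eigenvalues λ = -3 ± 2i (complex conjugate pair).
For λ=-3+2i: an eigenvector is (2,-1) - i(1,-1) = (2 - i, -1 + i).
A real fundamental pair from Re and Im of e^((-3+2i)t)v: X_1 = e^(-3t)(cos(2t)·(2,-1) + sin(2t)·(1,-1)), X_2 = e^(-3t)(sin(2t)·(2,-1) - cos(2t)·(1,-1)).
General solution: c_1X_1 + c_2X_2.
Applying u(0)=1, v(0)=0 gives c_1=1, c_2=1.

u(t) = 3e^(-3t)sin(2t) + e^(-3t)cos(2t), v(t) = -2e^(-3t)sin(2t)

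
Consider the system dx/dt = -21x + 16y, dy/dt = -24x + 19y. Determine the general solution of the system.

Coefficient matrix A = [[-21, 16], [-24, 19]].
Characteristic polynomial det(A - λI) = λ^2 + 2λ - 15 = 0.
Eigenvalues λ = -5, 3.
For λ=-5: (A-λI) row 1 is [-16, 16], so an eigenvector is (-1, -1).
For λ=3: (A-λI) row 1 is [-24, 16], so an eigenvector is (2, 3).
General solution: c_1e^(-5t)(-1,-1) + c_2e^(3t)(2,3).

x(t) = -c_1e^(-5t) + 2c_2e^(3t), y(t) = -c_1e^(-5t) + 3c_2e^(3t)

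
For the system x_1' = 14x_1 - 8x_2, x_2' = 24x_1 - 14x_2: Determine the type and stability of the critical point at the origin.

A = [[14,-8],[24,-14]]; det(A-λI) = λ^2 - 4.
λ = -2, 2: opposite signs.

saddle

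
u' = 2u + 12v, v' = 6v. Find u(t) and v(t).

Coefficient matrix A = [[2, 12], [0, 6]].
Characteristic polynomial det(A - λI) = λ^2 - 8λ + 12 = 0.
Eigenvalues λ = 2, 6.
For λ=2: (A-λI) row 1 is [0, 12], so an eigenvector is (-1, 0).
For λ=6: (A-λI) row 1 is [-4, 12], so an eigenvector is (3, 1).
General solution: K_1e^(2t)(-1,0) + K_2e^(6t)(3,1).

u(t) = -K_1e^(2t) + 3K_2e^(6t), v(t) = K_2e^(6t)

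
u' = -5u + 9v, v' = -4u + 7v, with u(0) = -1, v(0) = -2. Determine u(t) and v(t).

Coefficient matrix A = [[-5, 9], [-4, 7]].
Characteristic polynomial det(A - λI) = λ^2 - 2λ + 1 = 0.
Single eigenvalue λ = 1 with algebraic multiplicity 2.
Eigenvector v = (3,2); generalized eigenvector w with (A-λI)w=v is (1,1).
General solution: e^(t)[c_1·v + c_2·(t·v + w)].
Applying u(0)=-1, v(0)=-2 gives c_1=1, c_2=-4.

u(t) = -12te^(t) - e^(t), v(t) = -8te^(t) - 2e^(t)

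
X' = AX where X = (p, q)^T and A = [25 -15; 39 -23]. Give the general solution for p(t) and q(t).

p(t) = 2K_1e^(t)sin(3t) - K_1e^(t)cos(3t) - K_2e^(t)sin(3t) - 2K_2e^(t)cos(3t), q(t) = 3K_1e^(t)sin(3t) - 2K_1e^(t)cos(3t) - 2K_2e^(t)sin(3t) - 3K_2e^(t)cos(3t)

Coefficient matrix A = [[25, -15], [39, -23]].
Characteristic polynomial det(A - λI) = λ^2 - 2λ + 10 = 0.
Eigenvalues λ = 1 ± 3i (complex conjugate pair).
For λ=1+3i: an eigenvector is (-1,-2) - i(2,3) = (-1 - 2i, -2 - 3i).
A real fundamental pair from Re and Im of e^((1+3i)t)v: X_1 = e^(t)(cos(3t)·(-1,-2) + sin(3t)·(2,3)), X_2 = e^(t)(sin(3t)·(-1,-2) - cos(3t)·(2,3)).
General solution: K_1X_1 + K_2X_2.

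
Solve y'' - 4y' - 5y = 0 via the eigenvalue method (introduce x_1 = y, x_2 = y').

y(t) = C_1e^(-t) + C_2e^(5t)

Let x_1 = y, x_2 = y'. Then x_1' = x_2 and x_2' = 5x_1 + 4x_2.
A = [[0,1],[5,4]]; det(A-λI) = λ^2 - 4λ - 5.
Eigenvalues λ = -1, 5 with eigenvectors (1,-1), (1,5).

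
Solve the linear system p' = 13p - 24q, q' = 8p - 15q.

p(t) = -2C_1e^(t) + 3C_2e^(-3t), q(t) = -C_1e^(t) + 2C_2e^(-3t)

Coefficient matrix A = [[13, -24], [8, -15]].
Characteristic polynomial det(A - λI) = λ^2 + 2λ - 3 = 0.
Eigenvalues λ = 1, -3.
For λ=1: (A-λI) row 1 is [12, -24], so an eigenvector is (-2, -1).
For λ=-3: (A-λI) row 1 is [16, -24], so an eigenvector is (3, 2).
General solution: C_1e^(t)(-2,-1) + C_2e^(-3t)(3,2).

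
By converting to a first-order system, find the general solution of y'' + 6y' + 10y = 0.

y(t) = c_1e^(-3t)cos(t) + c_2e^(-3t)sin(t)

Let x_1 = y, x_2 = y'. Then x_1' = x_2 and x_2' = -10x_1 - 6x_2.
A = [[0,1],[-10,-6]]; det(A-λI) = λ^2 + 6λ + 10.
Eigenvalues λ = -3 ± i.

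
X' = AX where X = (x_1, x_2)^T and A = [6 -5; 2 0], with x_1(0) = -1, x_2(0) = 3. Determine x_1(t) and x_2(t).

x_1(t) = -18e^(3t)sin(t) - e^(3t)cos(t), x_2(t) = -11e^(3t)sin(t) + 3e^(3t)cos(t)

Coefficient matrix A = [[6, -5], [2, 0]].
Characteristic polynomial det(A - λI) = λ^2 - 6λ + 10 = 0.
Eigenvalues λ = 3 ± i (complex conjugate pair).
For λ=3+i: an eigenvector is (-2,-1) - i(-1,-1) = (-2 + i, -1 + i).
A real fundamental pair from Re and Im of e^((3+i)t)v: X_1 = e^(3t)(cos(t)·(-2,-1) + sin(t)·(-1,-1)), X_2 = e^(3t)(sin(t)·(-2,-1) - cos(t)·(-1,-1)).
General solution: K_1X_1 + K_2X_2.
Applying x_1(0)=-1, x_2(0)=3 gives K_1=4, K_2=7.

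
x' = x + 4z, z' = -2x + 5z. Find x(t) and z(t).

Coefficient matrix A = [[1, 4], [-2, 5]].
Characteristic polynomial det(A - λI) = λ^2 - 6λ + 13 = 0.
Eigenvalues λ = 3 ± 2i (complex conjugate pair).
For λ=3+2i: an eigenvector is (1,0) - i(-1,-1) = (1 + i, 0 + i).
A real fundamental pair from Re and Im of e^((3+2i)t)v: X_1 = e^(3t)(cos(2t)·(1,0) + sin(2t)·(-1,-1)), X_2 = e^(3t)(sin(2t)·(1,0) - cos(2t)·(-1,-1)).
General solution: c_1X_1 + c_2X_2.

x(t) = -c_1e^(3t)sin(2t) + c_1e^(3t)cos(2t) + c_2e^(3t)sin(2t) + c_2e^(3t)cos(2t), z(t) = -c_1e^(3t)sin(2t) + c_2e^(3t)cos(2t)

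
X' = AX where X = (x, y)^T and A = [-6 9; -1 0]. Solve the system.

Coefficient matrix A = [[-6, 9], [-1, 0]].
Characteristic polynomial det(A - λI) = λ^2 + 6λ + 9 = 0.
Single eigenvalue λ = -3 with algebraic multiplicity 2.
Eigenvector v = (-3,-1); generalized eigenvector w with (A-λI)w=v is (1,0).
General solution: e^(-3t)[K_1·v + K_2·(t·v + w)].

x(t) = -3K_1e^(-3t) - 3K_2te^(-3t) + K_2e^(-3t), y(t) = -K_1e^(-3t) - K_2te^(-3t)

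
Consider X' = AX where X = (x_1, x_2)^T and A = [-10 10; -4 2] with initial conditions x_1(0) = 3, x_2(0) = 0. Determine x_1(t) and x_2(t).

Coefficient matrix A = [[-10, 10], [-4, 2]].
Characteristic polynomial det(A - λI) = λ^2 + 8λ + 20 = 0.
Eigenvalues λ = -4 ± 2i (complex conjugate pair).
For λ=-4+2i: an eigenvector is (1,1) - i(2,1) = (1 - 2i, 1 - i).
A real fundamental pair from Re and Im of e^((-4+2i)t)v: X_1 = e^(-4t)(cos(2t)·(1,1) + sin(2t)·(2,1)), X_2 = e^(-4t)(sin(2t)·(1,1) - cos(2t)·(2,1)).
General solution: K_1X_1 + K_2X_2.
Applying x_1(0)=3, x_2(0)=0 gives K_1=-3, K_2=-3.

x_1(t) = -9e^(-4t)sin(2t) + 3e^(-4t)cos(2t), x_2(t) = -6e^(-4t)sin(2t)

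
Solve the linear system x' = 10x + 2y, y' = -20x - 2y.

Coefficient matrix A = [[10, 2], [-20, -2]].
Characteristic polynomial det(A - λI) = λ^2 - 8λ + 20 = 0.
Eigenvalues λ = 4 ± 2i (complex conjugate pair).
For λ=4+2i: an eigenvector is (1,-3) - i(0,-1) = (1, -3 + i).
A real fundamental pair from Re and Im of e^((4+2i)t)v: X_1 = e^(4t)(cos(2t)·(1,-3) + sin(2t)·(0,-1)), X_2 = e^(4t)(sin(2t)·(1,-3) - cos(2t)·(0,-1)).
General solution: C_1X_1 + C_2X_2.

x(t) = C_1e^(4t)cos(2t) + C_2e^(4t)sin(2t), y(t) = -C_1e^(4t)sin(2t) - 3C_1e^(4t)cos(2t) - 3C_2e^(4t)sin(2t) + C_2e^(4t)cos(2t)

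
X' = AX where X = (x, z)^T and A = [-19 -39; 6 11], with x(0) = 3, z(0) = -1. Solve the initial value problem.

Coefficient matrix A = [[-19, -39], [6, 11]].
Characteristic polynomial det(A - λI) = λ^2 + 8λ + 25 = 0.
Eigenvalues λ = -4 ± 3i (complex conjugate pair).
For λ=-4+3i: an eigenvector is (-2,1) - i(-3,1) = (-2 + 3i, 1 - i).
A real fundamental pair from Re and Im of e^((-4+3i)t)v: X_1 = e^(-4t)(cos(3t)·(-2,1) + sin(3t)·(-3,1)), X_2 = e^(-4t)(sin(3t)·(-2,1) - cos(3t)·(-3,1)).
General solution: K_1X_1 + K_2X_2.
Applying x(0)=3, z(0)=-1 gives K_1=0, K_2=1.

x(t) = -2e^(-4t)sin(3t) + 3e^(-4t)cos(3t), z(t) = e^(-4t)sin(3t) - e^(-4t)cos(3t)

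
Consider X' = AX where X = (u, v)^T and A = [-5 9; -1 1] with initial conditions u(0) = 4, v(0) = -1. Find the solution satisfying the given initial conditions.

Coefficient matrix A = [[-5, 9], [-1, 1]].
Characteristic polynomial det(A - λI) = λ^2 + 4λ + 4 = 0.
Single eigenvalue λ = -2 with algebraic multiplicity 2.
Eigenvector v = (3,1); generalized eigenvector w with (A-λI)w=v is (-1,0).
General solution: e^(-2t)[C_1·v + C_2·(t·v + w)].
Applying u(0)=4, v(0)=-1 gives C_1=-1, C_2=-7.

u(t) = -21te^(-2t) + 4e^(-2t), v(t) = -7te^(-2t) - e^(-2t)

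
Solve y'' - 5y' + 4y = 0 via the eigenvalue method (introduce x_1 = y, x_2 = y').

Let x_1 = y, x_2 = y'. Then x_1' = x_2 and x_2' = -4x_1 + 5x_2.
A = [[0,1],[-4,5]]; det(A-λI) = λ^2 - 5λ + 4.
Eigenvalues λ = 1, 4 with eigenvectors (1,1), (1,4).

y(t) = c_1e^(t) + c_2e^(4t)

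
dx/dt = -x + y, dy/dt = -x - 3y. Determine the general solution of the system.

x(t) = -c_1e^(-2t) - c_2te^(-2t) + 2c_2e^(-2t), y(t) = c_1e^(-2t) + c_2te^(-2t) - 3c_2e^(-2t)

Coefficient matrix A = [[-1, 1], [-1, -3]].
Characteristic polynomial det(A - λI) = λ^2 + 4λ + 4 = 0.
Single eigenvalue λ = -2 with algebraic multiplicity 2.
Eigenvector v = (-1,1); generalized eigenvector w with (A-λI)w=v is (2,-3).
General solution: e^(-2t)[c_1·v + c_2·(t·v + w)].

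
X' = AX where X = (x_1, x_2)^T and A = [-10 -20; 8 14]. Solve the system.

Coefficient matrix A = [[-10, -20], [8, 14]].
Characteristic polynomial det(A - λI) = λ^2 - 4λ + 20 = 0.
Eigenvalues λ = 2 ± 4i (complex conjugate pair).
For λ=2+4i: an eigenvector is (-1,1) - i(-2,1) = (-1 + 2i, 1 - i).
A real fundamental pair from Re and Im of e^((2+4i)t)v: X_1 = e^(2t)(cos(4t)·(-1,1) + sin(4t)·(-2,1)), X_2 = e^(2t)(sin(4t)·(-1,1) - cos(4t)·(-2,1)).
General solution: K_1X_1 + K_2X_2.

x_1(t) = -2K_1e^(2t)sin(4t) - K_1e^(2t)cos(4t) - K_2e^(2t)sin(4t) + 2K_2e^(2t)cos(4t), x_2(t) = K_1e^(2t)sin(4t) + K_1e^(2t)cos(4t) + K_2e^(2t)sin(4t) - K_2e^(2t)cos(4t)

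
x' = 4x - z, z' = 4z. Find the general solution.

Coefficient matrix A = [[4, -1], [0, 4]].
Characteristic polynomial det(A - λI) = λ^2 - 8λ + 16 = 0.
Single eigenvalue λ = 4 with algebraic multiplicity 2.
Eigenvector v = (-1,0); generalized eigenvector w with (A-λI)w=v is (2,1).
General solution: e^(4t)[c_1·v + c_2·(t·v + w)].

x(t) = -c_1e^(4t) - c_2te^(4t) + 2c_2e^(4t), z(t) = c_2e^(4t)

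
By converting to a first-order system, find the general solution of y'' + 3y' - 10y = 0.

y(t) = C_1e^(2t) + C_2e^(-5t)

Let x_1 = y, x_2 = y'. Then x_1' = x_2 and x_2' = 10x_1 - 3x_2.
A = [[0,1],[10,-3]]; det(A-λI) = λ^2 + 3λ - 10.
Eigenvalues λ = 2, -5 with eigenvectors (1,2), (1,-5).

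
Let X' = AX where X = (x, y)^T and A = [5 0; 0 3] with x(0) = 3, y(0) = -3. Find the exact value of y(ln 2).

-24

A = [[5,0],[0,3]]; eigenvalues λ = 3, 5.
Eigenvectors: (0,-1) for λ=3, (1,0) for λ=5.
From the initial condition, c_1 = 3, c_2 = 3.
y(ln 2) = (3)(2^3)(-1) + (3)(2^5)(0) = -24.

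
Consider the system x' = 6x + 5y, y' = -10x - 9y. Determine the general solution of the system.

Coefficient matrix A = [[6, 5], [-10, -9]].
Characteristic polynomial det(A - λI) = λ^2 + 3λ - 4 = 0.
Eigenvalues λ = 1, -4.
For λ=1: (A-λI) row 1 is [5, 5], so an eigenvector is (1, -1).
For λ=-4: (A-λI) row 1 is [10, 5], so an eigenvector is (-1, 2).
General solution: c_1e^(t)(1,-1) + c_2e^(-4t)(-1,2).

x(t) = c_1e^(t) - c_2e^(-4t), y(t) = -c_1e^(t) + 2c_2e^(-4t)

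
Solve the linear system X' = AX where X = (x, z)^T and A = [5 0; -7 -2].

Coefficient matrix A = [[5, 0], [-7, -2]].
Characteristic polynomial det(A - λI) = λ^2 - 3λ - 10 = 0.
Eigenvalues λ = 5, -2.
For λ=5: (A-λI) row 2 is [-7, -7], so an eigenvector is (1, -1).
For λ=-2: (A-λI) row 1 is [7, 0], so an eigenvector is (0, 1).
General solution: c_1e^(5t)(1,-1) + c_2e^(-2t)(0,1).

x(t) = c_1e^(5t), z(t) = -c_1e^(5t) + c_2e^(-2t)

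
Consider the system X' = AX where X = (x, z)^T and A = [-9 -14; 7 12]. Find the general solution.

Coefficient matrix A = [[-9, -14], [7, 12]].
Characteristic polynomial det(A - λI) = λ^2 - 3λ - 10 = 0.
Eigenvalues λ = -2, 5.
For λ=-2: (A-λI) row 1 is [-7, -14], so an eigenvector is (-2, 1).
For λ=5: (A-λI) row 1 is [-14, -14], so an eigenvector is (1, -1).
General solution: K_1e^(-2t)(-2,1) + K_2e^(5t)(1,-1).

x(t) = -2K_1e^(-2t) + K_2e^(5t), z(t) = K_1e^(-2t) - K_2e^(5t)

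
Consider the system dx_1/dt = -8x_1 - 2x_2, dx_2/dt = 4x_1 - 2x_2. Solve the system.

x_1(t) = C_1e^(-4t) + C_2e^(-6t), x_2(t) = -2C_1e^(-4t) - C_2e^(-6t)

Coefficient matrix A = [[-8, -2], [4, -2]].
Characteristic polynomial det(A - λI) = λ^2 + 10λ + 24 = 0.
Eigenvalues λ = -4, -6.
For λ=-4: (A-λI) row 1 is [-4, -2], so an eigenvector is (1, -2).
For λ=-6: (A-λI) row 1 is [-2, -2], so an eigenvector is (1, -1).
General solution: C_1e^(-4t)(1,-2) + C_2e^(-6t)(1,-1).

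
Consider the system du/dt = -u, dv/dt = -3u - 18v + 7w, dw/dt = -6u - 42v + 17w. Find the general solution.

Coefficient matrix A = [[-1, 0, 0], [-3, -18, 7], [-6, -42, 17]].
det(A - λI) = 0 gives eigenvalues λ = -1, 3, -4.
For λ=-1: eigenvector (1,-1,-2).
For λ=3: eigenvector (0,1,3).
For λ=-4: eigenvector (0,1,2).
General solution: c_1e^(-t)(1,-1,-2) + c_2e^(3t)(0,1,3) + c_3e^(-4t)(0,1,2).

u(t) = c_1e^(-t), v(t) = -c_1e^(-t) + c_2e^(3t) + c_3e^(-4t), w(t) = -2c_1e^(-t) + 3c_2e^(3t) + 2c_3e^(-4t)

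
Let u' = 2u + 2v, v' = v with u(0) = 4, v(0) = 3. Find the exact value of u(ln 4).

A = [[2,2],[0,1]]; eigenvalues λ = 2, 1.
Eigenvectors: (1,0) for λ=2, (2,-1) for λ=1.
From the initial condition, c_1 = 10, c_2 = -3.
u(ln 4) = (10)(4^2)(1) + (-3)(4^1)(2) = 136.

136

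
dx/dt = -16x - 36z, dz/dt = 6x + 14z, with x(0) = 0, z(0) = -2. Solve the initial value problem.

Coefficient matrix A = [[-16, -36], [6, 14]].
Characteristic polynomial det(A - λI) = λ^2 + 2λ - 8 = 0.
Eigenvalues λ = -4, 2.
For λ=-4: (A-λI) row 1 is [-12, -36], so an eigenvector is (3, -1).
For λ=2: (A-λI) row 1 is [-18, -36], so an eigenvector is (2, -1).
General solution: K_1e^(-4t)(3,-1) + K_2e^(2t)(2,-1).
Applying x(0)=0, z(0)=-2 gives K_1=-4, K_2=6.

x(t) = 12e^(2t) - 12e^(-4t), z(t) = -6e^(2t) + 4e^(-4t)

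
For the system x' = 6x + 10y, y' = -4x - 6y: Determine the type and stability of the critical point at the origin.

A = [[6,10],[-4,-6]]; det(A-λI) = λ^2 + 4.
λ = 0 ± 2i: zero real part.

center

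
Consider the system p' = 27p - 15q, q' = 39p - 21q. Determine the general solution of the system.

p(t) = -2K_1e^(3t)sin(3t) + K_1e^(3t)cos(3t) + K_2e^(3t)sin(3t) + 2K_2e^(3t)cos(3t), q(t) = -3K_1e^(3t)sin(3t) + 2K_1e^(3t)cos(3t) + 2K_2e^(3t)sin(3t) + 3K_2e^(3t)cos(3t)

Coefficient matrix A = [[27, -15], [39, -21]].
Characteristic polynomial det(A - λI) = λ^2 - 6λ + 18 = 0.
Eigenvalues λ = 3 ± 3i (complex conjugate pair).
For λ=3+3i: an eigenvector is (1,2) - i(-2,-3) = (1 + 2i, 2 + 3i).
A real fundamental pair from Re and Im of e^((3+3i)t)v: X_1 = e^(3t)(cos(3t)·(1,2) + sin(3t)·(-2,-3)), X_2 = e^(3t)(sin(3t)·(1,2) - cos(3t)·(-2,-3)).
General solution: K_1X_1 + K_2X_2.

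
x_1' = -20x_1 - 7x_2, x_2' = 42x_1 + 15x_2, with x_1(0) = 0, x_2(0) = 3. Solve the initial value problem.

x_1(t) = -3e^(t) + 3e^(-6t), x_2(t) = 9e^(t) - 6e^(-6t)

Coefficient matrix A = [[-20, -7], [42, 15]].
Characteristic polynomial det(A - λI) = λ^2 + 5λ - 6 = 0.
Eigenvalues λ = 1, -6.
For λ=1: (A-λI) row 1 is [-21, -7], so an eigenvector is (1, -3).
For λ=-6: (A-λI) row 1 is [-14, -7], so an eigenvector is (1, -2).
General solution: C_1e^(t)(1,-3) + C_2e^(-6t)(1,-2).
Applying x_1(0)=0, x_2(0)=3 gives C_1=-3, C_2=3.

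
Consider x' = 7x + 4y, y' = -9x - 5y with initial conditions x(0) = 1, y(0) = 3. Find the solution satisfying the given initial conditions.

x(t) = 18te^(t) + e^(t), y(t) = -27te^(t) + 3e^(t)

Coefficient matrix A = [[7, 4], [-9, -5]].
Characteristic polynomial det(A - λI) = λ^2 - 2λ + 1 = 0.
Single eigenvalue λ = 1 with algebraic multiplicity 2.
Eigenvector v = (-2,3); generalized eigenvector w with (A-λI)w=v is (-1,1).
General solution: e^(t)[K_1·v + K_2·(t·v + w)].
Applying x(0)=1, y(0)=3 gives K_1=4, K_2=-9.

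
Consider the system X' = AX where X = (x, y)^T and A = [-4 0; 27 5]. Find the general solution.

Coefficient matrix A = [[-4, 0], [27, 5]].
Characteristic polynomial det(A - λI) = λ^2 - λ - 20 = 0.
Eigenvalues λ = 5, -4.
For λ=5: (A-λI) row 1 is [-9, 0], so an eigenvector is (0, -1).
For λ=-4: (A-λI) row 2 is [27, 9], so an eigenvector is (1, -3).
General solution: c_1e^(5t)(0,-1) + c_2e^(-4t)(1,-3).

x(t) = c_2e^(-4t), y(t) = -c_1e^(5t) - 3c_2e^(-4t)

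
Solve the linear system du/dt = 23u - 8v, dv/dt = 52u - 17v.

Coefficient matrix A = [[23, -8], [52, -17]].
Characteristic polynomial det(A - λI) = λ^2 - 6λ + 25 = 0.
Eigenvalues λ = 3 ± 4i (complex conjugate pair).
For λ=3+4i: an eigenvector is (1,3) - i(-1,-2) = (1 + i, 3 + 2i).
A real fundamental pair from Re and Im of e^((3+4i)t)v: X_1 = e^(3t)(cos(4t)·(1,3) + sin(4t)·(-1,-2)), X_2 = e^(3t)(sin(4t)·(1,3) - cos(4t)·(-1,-2)).
General solution: c_1X_1 + c_2X_2.

u(t) = -c_1e^(3t)sin(4t) + c_1e^(3t)cos(4t) + c_2e^(3t)sin(4t) + c_2e^(3t)cos(4t), v(t) = -2c_1e^(3t)sin(4t) + 3c_1e^(3t)cos(4t) + 3c_2e^(3t)sin(4t) + 2c_2e^(3t)cos(4t)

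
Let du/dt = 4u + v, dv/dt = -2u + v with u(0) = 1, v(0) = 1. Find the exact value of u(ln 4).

160

A = [[4,1],[-2,1]]; eigenvalues λ = 3, 2.
Eigenvectors: (1,-1) for λ=3, (1,-2) for λ=2.
From the initial condition, c_1 = 3, c_2 = -2.
u(ln 4) = (3)(4^3)(1) + (-2)(4^2)(1) = 160.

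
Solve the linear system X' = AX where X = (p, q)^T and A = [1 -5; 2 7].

p(t) = 2c_1e^(4t)sin(t) + c_1e^(4t)cos(t) + c_2e^(4t)sin(t) - 2c_2e^(4t)cos(t), q(t) = -c_1e^(4t)sin(t) - c_1e^(4t)cos(t) - c_2e^(4t)sin(t) + c_2e^(4t)cos(t)

Coefficient matrix A = [[1, -5], [2, 7]].
Characteristic polynomial det(A - λI) = λ^2 - 8λ + 17 = 0.
Eigenvalues λ = 4 ± i (complex conjugate pair).
For λ=4+i: an eigenvector is (1,-1) - i(2,-1) = (1 - 2i, -1 + i).
A real fundamental pair from Re and Im of e^((4+i)t)v: X_1 = e^(4t)(cos(t)·(1,-1) + sin(t)·(2,-1)), X_2 = e^(4t)(sin(t)·(1,-1) - cos(t)·(2,-1)).
General solution: c_1X_1 + c_2X_2.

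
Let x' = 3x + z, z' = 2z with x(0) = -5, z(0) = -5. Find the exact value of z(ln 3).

-45

A = [[3,1],[0,2]]; eigenvalues λ = 3, 2.
Eigenvectors: (1,0) for λ=3, (1,-1) for λ=2.
From the initial condition, c_1 = -10, c_2 = 5.
z(ln 3) = (-10)(3^3)(0) + (5)(3^2)(-1) = -45.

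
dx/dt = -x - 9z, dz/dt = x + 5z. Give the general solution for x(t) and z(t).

Coefficient matrix A = [[-1, -9], [1, 5]].
Characteristic polynomial det(A - λI) = λ^2 - 4λ + 4 = 0.
Single eigenvalue λ = 2 with algebraic multiplicity 2.
Eigenvector v = (3,-1); generalized eigenvector w with (A-λI)w=v is (2,-1).
General solution: e^(2t)[c_1·v + c_2·(t·v + w)].

x(t) = 3c_1e^(2t) + 3c_2te^(2t) + 2c_2e^(2t), z(t) = -c_1e^(2t) - c_2te^(2t) - c_2e^(2t)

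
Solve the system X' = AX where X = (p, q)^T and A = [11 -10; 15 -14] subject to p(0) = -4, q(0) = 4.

Coefficient matrix A = [[11, -10], [15, -14]].
Characteristic polynomial det(A - λI) = λ^2 + 3λ - 4 = 0.
Eigenvalues λ = 1, -4.
For λ=1: (A-λI) row 1 is [10, -10], so an eigenvector is (-1, -1).
For λ=-4: (A-λI) row 1 is [15, -10], so an eigenvector is (2, 3).
General solution: C_1e^(t)(-1,-1) + C_2e^(-4t)(2,3).
Applying p(0)=-4, q(0)=4 gives C_1=20, C_2=8.

p(t) = -20e^(t) + 16e^(-4t), q(t) = -20e^(t) + 24e^(-4t)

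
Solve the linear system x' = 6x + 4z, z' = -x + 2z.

x(t) = 2c_1e^(4t) + 2c_2te^(4t) - 3c_2e^(4t), z(t) = -c_1e^(4t) - c_2te^(4t) + 2c_2e^(4t)

Coefficient matrix A = [[6, 4], [-1, 2]].
Characteristic polynomial det(A - λI) = λ^2 - 8λ + 16 = 0.
Single eigenvalue λ = 4 with algebraic multiplicity 2.
Eigenvector v = (2,-1); generalized eigenvector w with (A-λI)w=v is (-3,2).
General solution: e^(4t)[c_1·v + c_2·(t·v + w)].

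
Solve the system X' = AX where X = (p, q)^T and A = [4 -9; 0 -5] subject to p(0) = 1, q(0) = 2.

p(t) = -e^(4t) + 2e^(-5t), q(t) = 2e^(-5t)

Coefficient matrix A = [[4, -9], [0, -5]].
Characteristic polynomial det(A - λI) = λ^2 + λ - 20 = 0.
Eigenvalues λ = 4, -5.
For λ=4: (A-λI) row 1 is [0, -9], so an eigenvector is (-1, 0).
For λ=-5: (A-λI) row 1 is [9, -9], so an eigenvector is (1, 1).
General solution: K_1e^(4t)(-1,0) + K_2e^(-5t)(1,1).
Applying p(0)=1, q(0)=2 gives K_1=1, K_2=2.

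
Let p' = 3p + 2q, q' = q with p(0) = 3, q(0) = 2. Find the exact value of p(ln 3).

129

A = [[3,2],[0,1]]; eigenvalues λ = 1, 3.
Eigenvectors: (-1,1) for λ=1, (1,0) for λ=3.
From the initial condition, c_1 = 2, c_2 = 5.
p(ln 3) = (2)(3^1)(-1) + (5)(3^3)(1) = 129.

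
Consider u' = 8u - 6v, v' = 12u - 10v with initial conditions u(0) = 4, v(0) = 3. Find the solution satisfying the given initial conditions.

u(t) = 5e^(2t) - e^(-4t), v(t) = 5e^(2t) - 2e^(-4t)

Coefficient matrix A = [[8, -6], [12, -10]].
Characteristic polynomial det(A - λI) = λ^2 + 2λ - 8 = 0.
Eigenvalues λ = 2, -4.
For λ=2: (A-λI) row 1 is [6, -6], so an eigenvector is (1, 1).
For λ=-4: (A-λI) row 1 is [12, -6], so an eigenvector is (-1, -2).
General solution: c_1e^(2t)(1,1) + c_2e^(-4t)(-1,-2).
Applying u(0)=4, v(0)=3 gives c_1=5, c_2=1.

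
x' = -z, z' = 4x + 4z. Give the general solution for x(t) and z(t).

Coefficient matrix A = [[0, -1], [4, 4]].
Characteristic polynomial det(A - λI) = λ^2 - 4λ + 4 = 0.
Single eigenvalue λ = 2 with algebraic multiplicity 2.
Eigenvector v = (1,-2); generalized eigenvector w with (A-λI)w=v is (1,-3).
General solution: e^(2t)[c_1·v + c_2·(t·v + w)].

x(t) = c_1e^(2t) + c_2te^(2t) + c_2e^(2t), z(t) = -2c_1e^(2t) - 2c_2te^(2t) - 3c_2e^(2t)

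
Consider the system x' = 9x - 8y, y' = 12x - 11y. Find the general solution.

x(t) = 2C_1e^(-3t) - C_2e^(t), y(t) = 3C_1e^(-3t) - C_2e^(t)

Coefficient matrix A = [[9, -8], [12, -11]].
Characteristic polynomial det(A - λI) = λ^2 + 2λ - 3 = 0.
Eigenvalues λ = -3, 1.
For λ=-3: (A-λI) row 1 is [12, -8], so an eigenvector is (2, 3).
For λ=1: (A-λI) row 1 is [8, -8], so an eigenvector is (-1, -1).
General solution: C_1e^(-3t)(2,3) + C_2e^(t)(-1,-1).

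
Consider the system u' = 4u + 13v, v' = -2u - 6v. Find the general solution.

u(t) = -2K_1e^(-t)sin(t) - 3K_1e^(-t)cos(t) - 3K_2e^(-t)sin(t) + 2K_2e^(-t)cos(t), v(t) = K_1e^(-t)sin(t) + K_1e^(-t)cos(t) + K_2e^(-t)sin(t) - K_2e^(-t)cos(t)

Coefficient matrix A = [[4, 13], [-2, -6]].
Characteristic polynomial det(A - λI) = λ^2 + 2λ + 2 = 0.
Eigenvalues λ = -1 ± i (complex conjugate pair).
For λ=-1+i: an eigenvector is (-3,1) - i(-2,1) = (-3 + 2i, 1 - i).
A real fundamental pair from Re and Im of e^((-1+i)t)v: X_1 = e^(-t)(cos(t)·(-3,1) + sin(t)·(-2,1)), X_2 = e^(-t)(sin(t)·(-3,1) - cos(t)·(-2,1)).
General solution: K_1X_1 + K_2X_2.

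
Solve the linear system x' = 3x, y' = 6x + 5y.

Coefficient matrix A = [[3, 0], [6, 5]].
Characteristic polynomial det(A - λI) = λ^2 - 8λ + 15 = 0.
Eigenvalues λ = 3, 5.
For λ=3: (A-λI) row 2 is [6, 2], so an eigenvector is (1, -3).
For λ=5: (A-λI) row 1 is [-2, 0], so an eigenvector is (0, 1).
General solution: c_1e^(3t)(1,-3) + c_2e^(5t)(0,1).

x(t) = c_1e^(3t), y(t) = -3c_1e^(3t) + c_2e^(5t)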